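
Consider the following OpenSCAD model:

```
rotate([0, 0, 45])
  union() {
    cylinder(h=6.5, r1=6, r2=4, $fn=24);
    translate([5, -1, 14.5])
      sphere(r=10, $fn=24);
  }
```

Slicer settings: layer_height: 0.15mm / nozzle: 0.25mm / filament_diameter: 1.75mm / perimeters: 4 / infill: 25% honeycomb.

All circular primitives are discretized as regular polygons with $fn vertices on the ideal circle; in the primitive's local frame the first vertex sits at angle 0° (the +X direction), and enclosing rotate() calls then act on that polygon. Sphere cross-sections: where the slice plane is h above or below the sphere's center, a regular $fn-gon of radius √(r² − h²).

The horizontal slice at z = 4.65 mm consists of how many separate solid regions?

1

At z = 4.65 mm: the cone: at t=0.715 of its height the radius interpolates to r₁+(r₂−r₁)t = 4.569, giving a regular 24-gon of that circumradius; the sphere at (5, -1): section is a regular 24-gon, circumradius = √(r²−h²) = √(10²−9.85²) = 1.726; Merging all regions: the regions partially overlap (shared area 2.46 mm²), so overlapping operands fuse into one piece — 1 connected region; (rotated 45° about Z; rotation is an isometry so areas/perimeters/island counts are preserved). The result has 1 disconnected region.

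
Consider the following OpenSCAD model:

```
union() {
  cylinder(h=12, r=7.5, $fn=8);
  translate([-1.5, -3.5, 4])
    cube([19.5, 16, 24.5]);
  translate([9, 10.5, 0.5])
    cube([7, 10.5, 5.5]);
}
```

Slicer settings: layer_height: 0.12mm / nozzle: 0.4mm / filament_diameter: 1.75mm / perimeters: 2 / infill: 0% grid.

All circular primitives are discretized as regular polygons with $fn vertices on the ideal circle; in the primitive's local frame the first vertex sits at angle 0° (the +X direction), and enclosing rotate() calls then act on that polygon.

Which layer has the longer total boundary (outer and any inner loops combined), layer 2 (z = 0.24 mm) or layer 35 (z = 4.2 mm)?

Layer 2 (z = 0.24): the r=7.5 cylinder gives a regular 8-gon of circumradius 7.5 (constant along its height) (perimeter = 2·8·7.500·sin(180°/8) = 45.92 mm); the cube at (-1.5, -3.5) is absent (z outside [4, 28.5]); the cube at (9, 10.5) is not intersected at this z (z outside [0.5, 6]); Merging all regions: only the r=7.5 cylinder is present, so the union is just that shape — boundary = 45.92 mm. So its perimeter = 45.92 mm. Layer 35 (z = 4.2): the cylinder: section is a regular 8-gon, circumradius r=7.5 (perimeter = 2·8·7.500·sin(180°/8) = 45.92 mm); the cube at (-1.5, -3.5) (footprint 19.5×16) is included at this height (perimeter 71.00 mm); the cube at (9, 10.5) (footprint 7×10.5) is included at this height (perimeter 35.00 mm); Combining (union): the regions partially overlap (shared area 93.52 mm²), so the edge portions inside another operand are dropped and the merged outline is re-measured after clipping — boundary = 99.10 mm. So its perimeter = 99.10 mm. Layer 35 is larger (99.10 vs 45.92 mm).

layer 35 (z = 4.2 mm)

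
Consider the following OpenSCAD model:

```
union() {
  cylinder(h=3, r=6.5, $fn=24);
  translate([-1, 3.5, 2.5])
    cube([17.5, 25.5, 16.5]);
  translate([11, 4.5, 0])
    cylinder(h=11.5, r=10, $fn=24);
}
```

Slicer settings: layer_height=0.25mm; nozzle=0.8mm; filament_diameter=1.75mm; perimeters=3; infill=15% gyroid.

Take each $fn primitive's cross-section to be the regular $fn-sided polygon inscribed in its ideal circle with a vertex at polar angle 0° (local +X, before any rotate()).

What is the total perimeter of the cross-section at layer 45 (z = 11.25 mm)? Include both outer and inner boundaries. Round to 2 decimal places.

At z = 11.25 mm: the cylinder is not intersected at this z (z outside [0, 3]); the cube at (-1, 3.5) (footprint 17.5×25.5) is included at this height (perimeter 86.00 mm); the r=10 cylinder at (11, 4.5) contributes a regular 24-gon of circumradius 10 (perimeter = 2·24·10.000·sin(180°/24) = 62.65 mm); Taking the union: the regions partially overlap (shared area 144.85 mm²), so the edge portions inside another operand are dropped and the merged outline is re-measured after clipping — boundary = 101.48 mm. Overall, the cross-section is a single solid region. Total boundary length (outer) = 101.48 mm.

101.48 mm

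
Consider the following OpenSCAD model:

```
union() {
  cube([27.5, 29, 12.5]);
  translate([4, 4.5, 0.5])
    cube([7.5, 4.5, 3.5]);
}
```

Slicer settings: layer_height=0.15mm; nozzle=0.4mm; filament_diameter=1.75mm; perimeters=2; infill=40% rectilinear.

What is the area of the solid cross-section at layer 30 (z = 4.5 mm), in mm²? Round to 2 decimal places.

797.50 mm²

At z = 4.5 mm: the cube is present — its section is the full 27.5×29 rectangle (area 797.50 mm²); the cube at (4, 4.5) does not reach this height (z outside [0.5, 4]); Combining (union): only the 27.5×29 cube is present, so the union is just that shape — area = 797.50 mm². Overall, the cross-section is a single solid region. Net area = 797.50 mm².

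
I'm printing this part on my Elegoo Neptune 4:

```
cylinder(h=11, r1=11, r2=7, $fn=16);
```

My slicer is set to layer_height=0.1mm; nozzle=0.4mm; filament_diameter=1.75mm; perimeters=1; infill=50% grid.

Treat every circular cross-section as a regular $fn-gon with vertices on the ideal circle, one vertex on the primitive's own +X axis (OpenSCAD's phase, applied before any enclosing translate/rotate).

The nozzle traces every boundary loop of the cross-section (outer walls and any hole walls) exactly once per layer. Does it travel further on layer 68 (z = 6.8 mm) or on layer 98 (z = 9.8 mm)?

layer 68 (z = 6.8 mm)

Layer 68 (z = 6.8): the cone: at t=0.618 of its height the radius interpolates to r₁+(r₂−r₁)t = 8.527, giving a regular 16-gon of that circumradius (perimeter = 2·16·8.527·sin(180°/16) = 53.23 mm). So its perimeter = 53.23 mm. Layer 98 (z = 9.8): the cone contributes a regular 16-gon of circumradius 7.436 (interpolated between r1=11 and r2=7 at t=0.891) (perimeter = 2·16·7.436·sin(180°/16) = 46.42 mm). So its perimeter = 46.42 mm. Layer 68 is larger (53.23 vs 46.42 mm).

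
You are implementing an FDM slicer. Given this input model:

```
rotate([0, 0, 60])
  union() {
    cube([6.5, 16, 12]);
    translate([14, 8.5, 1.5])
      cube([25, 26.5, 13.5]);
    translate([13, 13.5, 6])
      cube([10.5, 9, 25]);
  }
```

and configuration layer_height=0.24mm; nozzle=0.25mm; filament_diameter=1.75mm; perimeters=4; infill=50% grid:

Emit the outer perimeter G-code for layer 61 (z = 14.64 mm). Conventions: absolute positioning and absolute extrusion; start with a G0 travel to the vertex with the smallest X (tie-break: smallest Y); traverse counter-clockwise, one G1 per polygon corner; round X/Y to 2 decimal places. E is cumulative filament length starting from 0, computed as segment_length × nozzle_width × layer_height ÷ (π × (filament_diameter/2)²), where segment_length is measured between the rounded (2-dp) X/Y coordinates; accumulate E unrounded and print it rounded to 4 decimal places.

At z = 14.64 mm: the cube is not intersected at this z (z outside [0, 12]); the 25×26.5 cube at (14, 8.5) contributes its full rectangle; the cube at (13, 13.5) (footprint 10.5×9) is included at this height; Taking the union: the regions partially overlap (shared area 85.50 mm²), so overlapping operands fuse into one piece — 1 connected region; (rotated 60° about Z; rotation is an isometry so areas/perimeters/island counts are preserved). The outline is a single polygon with 8 vertices. Extrusion per mm of travel: 0.25 × 0.24 / (π × 0.875²) = 0.024945. Accumulating E over each segment gives final E = 2.6190.

G0 X-23.31 Y29.62 Z14.64
G1 X-12.49 Y23.37 E0.3117
G1 X-12.99 Y22.51 E0.3365
G1 X-5.19 Y18.01 E0.5611
G1 X-4.69 Y18.87 E0.5860
G1 X-0.36 Y16.37 E0.7107
G1 X12.14 Y38.02 E1.3343
G1 X-10.81 Y51.27 E1.9953
G1 X-23.31 Y29.62 E2.6190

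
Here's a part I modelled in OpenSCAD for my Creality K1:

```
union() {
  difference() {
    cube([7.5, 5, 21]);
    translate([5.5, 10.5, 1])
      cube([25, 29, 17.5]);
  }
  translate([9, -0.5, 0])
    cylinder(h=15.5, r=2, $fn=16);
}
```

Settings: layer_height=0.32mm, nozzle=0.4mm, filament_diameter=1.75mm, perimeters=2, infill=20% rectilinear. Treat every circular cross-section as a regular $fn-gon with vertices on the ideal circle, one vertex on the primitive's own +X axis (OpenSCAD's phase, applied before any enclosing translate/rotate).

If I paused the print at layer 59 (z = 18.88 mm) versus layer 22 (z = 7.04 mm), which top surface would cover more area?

Layer 59 (z = 18.88): the cube is present — its section is the full 7.5×5 rectangle (area 37.50 mm²); the cube at (5.5, 10.5) does not reach this height (z outside [1, 18.5]); After the difference (first − rest): none of the subtracted shapes is present at this height, so the 7.5×5 cube is unchanged — area = 37.50 mm²; the cylinder at (9, -0.5) does not reach this height (z outside [0, 15.5]); Combining (union): only that combined region is present, so the union is just that shape — area = 37.50 mm². So its area = 37.50 mm². Layer 22 (z = 7.04): the 7.5×5 cube contributes its full rectangle (area 37.50 mm²); the 25×29 cube at (5.5, 10.5) contributes its full rectangle (area 725.00 mm²); After the difference (first − rest): starting from the 7.5×5 cube (37.50 mm²), the 25×29 cube at (5.5, 10.5) misses the remaining region (no effect) — area = 37.50 mm²; the r=2 cylinder at (9, -0.5) contributes a regular 16-gon of circumradius 2 (area = (16/2)·2.000²·sin(360°/16) = 12.25 mm²); Combining (union): the regions partially overlap — summed areas 49.75 mm² minus the doubly-counted overlap 0.19 mm² gives 49.56 mm² — area = 49.56 mm². So its area = 49.56 mm². Layer 22 is larger (49.56 vs 37.50 mm²).

layer 22 (z = 7.04 mm)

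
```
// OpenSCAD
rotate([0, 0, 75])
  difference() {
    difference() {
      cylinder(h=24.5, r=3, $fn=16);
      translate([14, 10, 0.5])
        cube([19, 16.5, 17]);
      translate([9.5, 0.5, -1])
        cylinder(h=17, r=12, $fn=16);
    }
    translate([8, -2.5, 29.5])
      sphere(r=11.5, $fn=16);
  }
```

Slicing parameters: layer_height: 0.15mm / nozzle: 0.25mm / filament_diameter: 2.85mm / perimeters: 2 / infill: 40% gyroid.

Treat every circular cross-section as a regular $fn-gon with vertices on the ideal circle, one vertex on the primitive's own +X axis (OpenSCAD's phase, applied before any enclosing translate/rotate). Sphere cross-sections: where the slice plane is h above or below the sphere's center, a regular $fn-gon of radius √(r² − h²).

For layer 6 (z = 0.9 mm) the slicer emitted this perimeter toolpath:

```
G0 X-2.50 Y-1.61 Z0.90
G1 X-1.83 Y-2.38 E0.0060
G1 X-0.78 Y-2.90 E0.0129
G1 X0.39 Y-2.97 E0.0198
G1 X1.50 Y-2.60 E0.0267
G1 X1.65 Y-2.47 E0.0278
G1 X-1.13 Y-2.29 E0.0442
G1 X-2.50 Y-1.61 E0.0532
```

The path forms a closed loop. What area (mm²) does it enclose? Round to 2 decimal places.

1.73 mm²

Apply the shoelace formula to the sequence of (X, Y) vertices; enclosed area = 1.73 mm².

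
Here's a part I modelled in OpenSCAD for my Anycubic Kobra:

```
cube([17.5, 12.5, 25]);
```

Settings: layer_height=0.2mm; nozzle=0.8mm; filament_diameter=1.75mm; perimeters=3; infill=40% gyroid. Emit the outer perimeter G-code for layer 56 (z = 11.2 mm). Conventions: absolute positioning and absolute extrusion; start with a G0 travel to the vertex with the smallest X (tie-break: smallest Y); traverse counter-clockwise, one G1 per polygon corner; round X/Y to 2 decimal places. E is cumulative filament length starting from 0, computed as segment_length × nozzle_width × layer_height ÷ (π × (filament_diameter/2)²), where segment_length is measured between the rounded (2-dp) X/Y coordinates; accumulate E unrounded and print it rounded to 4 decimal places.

At z = 11.2 mm: the cube (footprint 17.5×12.5) is included at this height. The outline is a single polygon with 4 vertices. Extrusion per mm of travel: 0.8 × 0.2 / (π × 0.875²) = 0.066520. Accumulating E over each segment gives final E = 3.9912.

G0 X0.00 Y0.00 Z11.20
G1 X17.50 Y0.00 E1.1641
G1 X17.50 Y12.50 E1.9956
G1 X0.00 Y12.50 E3.1597
G1 X0.00 Y0.00 E3.9912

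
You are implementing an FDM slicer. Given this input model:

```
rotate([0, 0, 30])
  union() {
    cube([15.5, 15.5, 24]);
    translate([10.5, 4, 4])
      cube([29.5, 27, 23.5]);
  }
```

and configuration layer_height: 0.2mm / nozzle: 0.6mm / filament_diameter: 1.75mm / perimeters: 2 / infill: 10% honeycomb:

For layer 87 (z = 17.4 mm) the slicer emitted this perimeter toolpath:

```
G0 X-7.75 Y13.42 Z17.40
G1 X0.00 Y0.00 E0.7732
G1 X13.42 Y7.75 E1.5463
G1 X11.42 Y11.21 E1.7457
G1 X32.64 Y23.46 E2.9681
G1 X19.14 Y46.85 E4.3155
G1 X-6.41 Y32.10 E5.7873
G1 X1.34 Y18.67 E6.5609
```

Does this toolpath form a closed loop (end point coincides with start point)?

no

Start point (G0): (-7.75, 13.42). End point (last G1): the path does not return to the start — open.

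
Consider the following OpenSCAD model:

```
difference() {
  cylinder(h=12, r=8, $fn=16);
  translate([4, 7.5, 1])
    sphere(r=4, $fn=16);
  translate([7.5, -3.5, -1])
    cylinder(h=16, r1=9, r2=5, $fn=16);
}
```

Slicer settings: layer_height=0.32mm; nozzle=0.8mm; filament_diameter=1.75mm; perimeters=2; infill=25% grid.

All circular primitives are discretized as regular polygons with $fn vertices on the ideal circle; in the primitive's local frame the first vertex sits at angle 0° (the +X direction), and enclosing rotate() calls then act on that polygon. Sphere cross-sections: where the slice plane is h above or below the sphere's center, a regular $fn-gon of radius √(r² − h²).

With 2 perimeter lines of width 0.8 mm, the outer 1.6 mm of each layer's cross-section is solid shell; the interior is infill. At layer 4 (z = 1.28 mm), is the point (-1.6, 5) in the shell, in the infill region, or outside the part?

At z = 1.28 mm: the cylinder: section is a regular 16-gon, circumradius r=8; the r=4 sphere at (4, 7.5) slices to a regular 16-gon of circumradius 3.990 (√(r²−h²) with h=0.28 from center); the cone at (7.5, -3.5): at t=0.143 of its height the radius interpolates to r₁+(r₂−r₁)t = 8.430, giving a regular 16-gon of that circumradius; After the difference (first − rest): starting from the r=8 cylinder, the r=4 sphere at (4, 7.5) partially overlaps it — only the 17.27 mm² overlap (of its 48.74 mm²) is removed, clipping the outline; the cone at (7.5, -3.5) partially overlaps it — only the 76.59 mm² overlap (of its 217.56 mm²) is removed, clipping the outline — 1 connected region. Overall, the cross-section is a single solid region. The nearest boundary edge runs (0.01, 7.50)→(0.31, 5.97); distance from the point to it = 2.15 mm. The point is inside the cross-section and 2.15 mm from the nearest boundary — more than the 1.6 mm shell width (2 × 0.8), so it's in the infill interior.

infill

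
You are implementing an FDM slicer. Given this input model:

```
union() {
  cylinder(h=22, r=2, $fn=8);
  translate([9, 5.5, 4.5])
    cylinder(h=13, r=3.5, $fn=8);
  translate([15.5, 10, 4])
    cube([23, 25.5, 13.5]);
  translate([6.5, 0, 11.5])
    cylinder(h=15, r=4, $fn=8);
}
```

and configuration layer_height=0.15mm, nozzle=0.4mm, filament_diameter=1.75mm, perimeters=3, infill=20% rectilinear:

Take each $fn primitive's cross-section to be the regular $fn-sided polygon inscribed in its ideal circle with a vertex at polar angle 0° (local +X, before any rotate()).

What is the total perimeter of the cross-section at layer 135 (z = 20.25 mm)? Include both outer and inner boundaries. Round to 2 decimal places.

36.74 mm

At z = 20.25 mm: the r=2 cylinder gives a regular 8-gon of circumradius 2 (constant along its height) (perimeter = 2·8·2.000·sin(180°/8) = 12.25 mm); the cylinder at (9, 5.5) does not reach this height (z outside [4.5, 17.5]); the cube at (15.5, 10) is absent (z outside [4, 17.5]); the r=4 cylinder at (6.5, 0) gives a regular 8-gon of circumradius 4 (constant along its height) (perimeter = 2·8·4.000·sin(180°/8) = 24.49 mm); Taking the union: the 2 present regions are separate (no shared area or edge), so areas and boundary lengths simply add and each stays a separate island — boundary = 36.74 mm. Overall, the cross-section has 2 separate islands. Total boundary length (outer) = 36.74 mm.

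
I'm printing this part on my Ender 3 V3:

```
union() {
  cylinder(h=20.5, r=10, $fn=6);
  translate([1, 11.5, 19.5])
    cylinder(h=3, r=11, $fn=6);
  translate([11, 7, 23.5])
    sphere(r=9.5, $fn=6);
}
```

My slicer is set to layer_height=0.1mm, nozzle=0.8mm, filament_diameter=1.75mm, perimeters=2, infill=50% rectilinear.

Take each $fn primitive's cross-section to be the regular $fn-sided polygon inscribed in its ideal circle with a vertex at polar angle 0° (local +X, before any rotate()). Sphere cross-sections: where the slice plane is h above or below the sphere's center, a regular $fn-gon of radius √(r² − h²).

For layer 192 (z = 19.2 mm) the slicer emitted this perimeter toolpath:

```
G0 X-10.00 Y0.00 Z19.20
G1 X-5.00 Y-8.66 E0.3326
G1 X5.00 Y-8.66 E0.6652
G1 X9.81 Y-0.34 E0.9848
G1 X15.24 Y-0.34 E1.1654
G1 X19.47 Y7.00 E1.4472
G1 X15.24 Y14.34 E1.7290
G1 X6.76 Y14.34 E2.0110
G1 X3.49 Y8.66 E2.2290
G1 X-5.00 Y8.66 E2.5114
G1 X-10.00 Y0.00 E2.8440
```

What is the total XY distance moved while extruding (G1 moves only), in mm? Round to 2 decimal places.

85.51 mm

Sum the Euclidean lengths of each G1 segment: total = 85.51 mm.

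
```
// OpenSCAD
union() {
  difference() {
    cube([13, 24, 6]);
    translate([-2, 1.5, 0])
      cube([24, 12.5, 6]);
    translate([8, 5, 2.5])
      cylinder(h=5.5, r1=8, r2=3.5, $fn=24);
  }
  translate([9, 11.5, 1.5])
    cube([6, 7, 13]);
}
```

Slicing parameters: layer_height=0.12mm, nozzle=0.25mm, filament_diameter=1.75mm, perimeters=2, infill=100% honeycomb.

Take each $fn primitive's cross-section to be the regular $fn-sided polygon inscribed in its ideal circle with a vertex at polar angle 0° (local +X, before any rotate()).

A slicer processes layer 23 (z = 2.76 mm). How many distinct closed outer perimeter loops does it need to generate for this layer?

2

At z = 2.76 mm: the cube (footprint 13×24) is included at this height; the 24×12.5 cube at (-2, 1.5) contributes its full rectangle; the cone at (8, 5) contributes a regular 24-gon of circumradius 7.787 (interpolated between r1=8 and r2=3.5 at t=0.047); Taking the first minus the rest: starting from the 13×24 cube, the 24×12.5 cube at (-2, 1.5) partially overlaps it — only the 162.50 mm² overlap (of its 300.00 mm²) is removed, clipping the outline; the cone at (8, 5) partially overlaps it — only the 17.18 mm² overlap (of its 188.34 mm²) is removed, clipping the outline — 2 connected regions; the 6×7 cube at (9, 11.5) contributes its full rectangle; Taking the union: the regions partially overlap (shared area 18.00 mm²), so overlapping operands fuse into one piece — 2 connected regions. The result has 2 disconnected regions.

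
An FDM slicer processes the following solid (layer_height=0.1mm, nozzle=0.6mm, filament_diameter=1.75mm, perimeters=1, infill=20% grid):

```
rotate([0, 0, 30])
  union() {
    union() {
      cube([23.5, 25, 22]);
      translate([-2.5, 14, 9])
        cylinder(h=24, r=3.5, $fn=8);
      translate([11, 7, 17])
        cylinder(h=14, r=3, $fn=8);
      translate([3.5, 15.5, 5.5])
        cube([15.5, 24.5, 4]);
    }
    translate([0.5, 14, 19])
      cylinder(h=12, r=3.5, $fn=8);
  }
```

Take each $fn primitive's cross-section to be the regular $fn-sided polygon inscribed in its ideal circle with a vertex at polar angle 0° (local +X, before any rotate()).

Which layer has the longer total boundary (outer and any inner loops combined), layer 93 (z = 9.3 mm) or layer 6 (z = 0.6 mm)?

Layer 93 (z = 9.3): the 23.5×25 cube contributes its full rectangle (perimeter 97.00 mm); the r=3.5 cylinder at (-2.5, 14) gives a regular 8-gon of circumradius 3.5 (constant along its height) (perimeter = 2·8·3.500·sin(180°/8) = 21.43 mm); the cylinder at (11, 7) is absent (z outside [17, 31]); the cube at (3.5, 15.5) is present — its section is the full 15.5×24.5 rectangle (perimeter 80.00 mm); Taking the union: the regions partially overlap (shared area 149.66 mm²), so the edge portions inside another operand are dropped and the merged outline is re-measured after clipping — boundary = 138.38 mm; the cylinder at (0.5, 14) is not intersected at this z (z outside [19, 31]); Taking the union: only that combined region is present, so the union is just that shape — boundary = 138.38 mm; (rotated 30° about Z; rotation is an isometry so areas/perimeters/island counts are preserved). So its perimeter = 138.38 mm. Layer 6 (z = 0.6): the cube is present — its section is the full 23.5×25 rectangle (perimeter 97.00 mm); the cylinder at (-2.5, 14) does not reach this height (z outside [9, 33]); the cylinder at (11, 7) does not reach this height (z outside [17, 31]); the cube at (3.5, 15.5) is absent (z outside [5.5, 9.5]); Merging all regions: only the 23.5×25 cube is present, so the union is just that shape — boundary = 97.00 mm; the cylinder at (0.5, 14) is not intersected at this z (z outside [19, 31]); Taking the union: only the result so far is present, so the union is just that shape — boundary = 97.00 mm; (whole slice rotated 30° about Z — lengths, areas and connectivity unchanged). So its perimeter = 97.00 mm. Layer 93 is larger (138.38 vs 97.00 mm).

layer 93 (z = 9.3 mm)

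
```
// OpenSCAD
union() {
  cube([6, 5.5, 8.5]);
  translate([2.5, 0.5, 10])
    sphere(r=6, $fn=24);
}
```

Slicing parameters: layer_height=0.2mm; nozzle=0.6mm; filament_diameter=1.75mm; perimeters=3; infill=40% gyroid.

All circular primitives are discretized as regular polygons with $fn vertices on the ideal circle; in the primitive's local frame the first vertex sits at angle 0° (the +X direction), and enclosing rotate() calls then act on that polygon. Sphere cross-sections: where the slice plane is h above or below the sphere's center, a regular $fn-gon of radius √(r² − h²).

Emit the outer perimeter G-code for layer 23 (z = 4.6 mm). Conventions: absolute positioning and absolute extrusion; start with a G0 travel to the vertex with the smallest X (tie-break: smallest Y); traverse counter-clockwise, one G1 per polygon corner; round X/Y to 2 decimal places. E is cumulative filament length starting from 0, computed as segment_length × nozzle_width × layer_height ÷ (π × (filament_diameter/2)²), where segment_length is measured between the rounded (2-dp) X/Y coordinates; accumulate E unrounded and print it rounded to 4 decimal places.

G0 X-0.12 Y0.50 Z4.60
G1 X-0.03 Y-0.18 E0.0342
G1 X0.24 Y-0.81 E0.0684
G1 X0.65 Y-1.35 E0.1022
G1 X1.19 Y-1.76 E0.1361
G1 X1.82 Y-2.03 E0.1703
G1 X2.50 Y-2.12 E0.2045
G1 X3.18 Y-2.03 E0.2387
G1 X3.81 Y-1.76 E0.2729
G1 X4.35 Y-1.35 E0.3067
G1 X4.76 Y-0.81 E0.3406
G1 X5.03 Y-0.18 E0.3748
G1 X5.05 Y0.00 E0.3838
G1 X6.00 Y0.00 E0.4312
G1 X6.00 Y5.50 E0.7056
G1 X0.00 Y5.50 E1.0049
G1 X0.00 Y1.24 E1.2175
G1 X-0.03 Y1.18 E1.2208
G1 X-0.12 Y0.50 E1.2550

At z = 4.6 mm: the cube (footprint 6×5.5) is included at this height; the sphere at (2.5, 0.5): section is a regular 24-gon, circumradius = √(r²−h²) = √(6²−5.4²) = 2.615; Combining (union): the regions partially overlap (shared area 13.11 mm²), so overlapping operands fuse into one piece — 1 connected region. The outline is a single polygon with 18 vertices. Extrusion per mm of travel: 0.6 × 0.2 / (π × 0.875²) = 0.049890. Accumulating E over each segment gives final E = 1.2550.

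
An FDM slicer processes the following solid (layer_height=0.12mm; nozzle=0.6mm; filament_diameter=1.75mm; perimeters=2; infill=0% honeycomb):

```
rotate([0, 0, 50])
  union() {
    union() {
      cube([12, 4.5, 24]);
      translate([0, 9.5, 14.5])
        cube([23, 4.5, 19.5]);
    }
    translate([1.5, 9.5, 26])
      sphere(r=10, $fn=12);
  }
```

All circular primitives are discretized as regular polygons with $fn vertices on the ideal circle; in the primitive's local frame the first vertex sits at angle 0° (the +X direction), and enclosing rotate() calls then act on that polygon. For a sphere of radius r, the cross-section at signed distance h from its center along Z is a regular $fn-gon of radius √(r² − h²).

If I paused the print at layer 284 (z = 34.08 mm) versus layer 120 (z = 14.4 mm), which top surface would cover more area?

Layer 284 (z = 34.08): the cube is absent (z outside [0, 24]); the cube at (0, 9.5) is absent (z outside [14.5, 34]); Combining (union): nothing is present at this height; the sphere at (1.5, 9.5): section is a regular 12-gon, circumradius = √(r²−h²) = √(10²−8.08²) = 5.892 (area = (12/2)·5.892²·sin(360°/12) = 104.14 mm²); Merging all regions: only the r=10 sphere at (1.5, 9.5) is present, so the union is just that shape — area = 104.14 mm²; (rotated 50° about Z; rotation is an isometry so areas/perimeters/island counts are preserved). So its area = 104.14 mm². Layer 120 (z = 14.4): the cube is present — its section is the full 12×4.5 rectangle (area 54.00 mm²); the cube at (0, 9.5) does not reach this height (z outside [14.5, 34]); Merging all regions: only the 12×4.5 cube is present, so the union is just that shape — area = 54.00 mm²; the sphere at (1.5, 9.5) is not intersected at this z (|z−center|=11.600 > r=10); Taking the union: only that combined region is present, so the union is just that shape — area = 54.00 mm²; (whole slice rotated 50° about Z — lengths, areas and connectivity unchanged). So its area = 54.00 mm². Layer 284 is larger (104.14 vs 54.00 mm²).

layer 284 (z = 34.08 mm)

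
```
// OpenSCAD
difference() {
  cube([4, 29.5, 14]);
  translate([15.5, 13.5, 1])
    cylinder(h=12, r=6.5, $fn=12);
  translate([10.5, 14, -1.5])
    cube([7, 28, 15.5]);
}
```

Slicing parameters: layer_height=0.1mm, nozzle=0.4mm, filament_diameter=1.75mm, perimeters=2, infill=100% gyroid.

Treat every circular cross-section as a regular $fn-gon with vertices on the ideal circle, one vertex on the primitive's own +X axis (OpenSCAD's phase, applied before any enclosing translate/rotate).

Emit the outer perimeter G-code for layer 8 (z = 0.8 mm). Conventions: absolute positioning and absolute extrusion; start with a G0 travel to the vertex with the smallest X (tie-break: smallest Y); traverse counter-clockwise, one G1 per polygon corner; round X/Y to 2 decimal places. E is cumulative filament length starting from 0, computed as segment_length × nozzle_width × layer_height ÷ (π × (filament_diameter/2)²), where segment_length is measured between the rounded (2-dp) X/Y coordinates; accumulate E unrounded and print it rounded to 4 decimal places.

G0 X0.00 Y0.00 Z0.80
G1 X4.00 Y0.00 E0.0665
G1 X4.00 Y29.50 E0.5571
G1 X0.00 Y29.50 E0.6236
G1 X0.00 Y0.00 E1.1142

At z = 0.8 mm: the cube (footprint 4×29.5) is included at this height; the cylinder at (15.5, 13.5) is absent (z outside [1, 13]); the cube at (10.5, 14) is present — its section is the full 7×28 rectangle; Subtracting the remaining from the first: starting from the 4×29.5 cube, the 7×28 cube at (10.5, 14) misses the remaining region (no effect) — 1 connected region. The outline is a single polygon with 4 vertices. Extrusion per mm of travel: 0.4 × 0.1 / (π × 0.875²) = 0.016630. Accumulating E over each segment gives final E = 1.1142.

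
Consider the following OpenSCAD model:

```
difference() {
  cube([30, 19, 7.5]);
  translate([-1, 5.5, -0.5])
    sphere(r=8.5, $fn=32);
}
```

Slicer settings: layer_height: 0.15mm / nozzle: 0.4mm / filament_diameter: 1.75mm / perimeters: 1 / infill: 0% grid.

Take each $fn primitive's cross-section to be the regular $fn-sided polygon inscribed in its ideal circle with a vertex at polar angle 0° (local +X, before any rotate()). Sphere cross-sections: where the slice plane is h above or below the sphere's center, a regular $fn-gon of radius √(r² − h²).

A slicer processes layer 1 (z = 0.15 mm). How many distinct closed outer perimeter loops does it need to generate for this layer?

1

At z = 0.15 mm: the 30×19 cube contributes its full rectangle; the sphere at (-1, 5.5): section is a regular 32-gon, circumradius = √(r²−h²) = √(8.5²−0.65²) = 8.475; Subtracting the remaining from the first: starting from the 30×19 cube, the r=8.5 sphere at (-1, 5.5) partially overlaps it — only the 85.06 mm² overlap (of its 224.21 mm²) is removed, clipping the outline — 1 connected region. The result has 1 disconnected region.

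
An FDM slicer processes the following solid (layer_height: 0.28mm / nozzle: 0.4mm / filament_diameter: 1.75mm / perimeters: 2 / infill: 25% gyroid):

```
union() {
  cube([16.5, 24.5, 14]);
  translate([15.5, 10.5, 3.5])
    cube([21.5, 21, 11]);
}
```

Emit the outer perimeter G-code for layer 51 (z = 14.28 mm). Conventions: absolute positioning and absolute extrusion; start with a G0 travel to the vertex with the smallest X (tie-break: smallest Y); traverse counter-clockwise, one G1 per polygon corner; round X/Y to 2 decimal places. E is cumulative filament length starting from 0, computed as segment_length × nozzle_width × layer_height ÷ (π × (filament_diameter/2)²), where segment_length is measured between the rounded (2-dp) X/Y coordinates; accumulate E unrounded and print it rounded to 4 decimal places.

G0 X15.50 Y10.50 Z14.28
G1 X37.00 Y10.50 E1.0011
G1 X37.00 Y31.50 E1.9790
G1 X15.50 Y31.50 E2.9801
G1 X15.50 Y10.50 E3.9580

At z = 14.28 mm: the cube is absent (z outside [0, 14]); the cube at (15.5, 10.5) (footprint 21.5×21) is included at this height; Combining (union): only the 21.5×21 cube at (15.5, 10.5) is present, so the union is just that shape — 1 connected region. The outline is a single polygon with 4 vertices. Extrusion per mm of travel: 0.4 × 0.28 / (π × 0.875²) = 0.046564. Accumulating E over each segment gives final E = 3.9580.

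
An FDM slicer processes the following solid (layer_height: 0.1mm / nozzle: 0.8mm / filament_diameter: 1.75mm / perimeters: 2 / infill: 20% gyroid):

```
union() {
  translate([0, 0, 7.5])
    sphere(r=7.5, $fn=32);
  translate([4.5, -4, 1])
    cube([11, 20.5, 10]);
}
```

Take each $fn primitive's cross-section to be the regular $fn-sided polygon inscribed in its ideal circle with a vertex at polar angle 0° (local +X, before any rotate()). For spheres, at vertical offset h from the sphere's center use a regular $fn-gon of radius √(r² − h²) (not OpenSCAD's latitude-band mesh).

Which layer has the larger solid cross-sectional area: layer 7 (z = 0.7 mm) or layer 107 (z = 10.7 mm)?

Layer 7 (z = 0.7): the sphere: section is a regular 32-gon, circumradius = √(r²−h²) = √(7.5²−6.8²) = 3.164 (area = (32/2)·3.164²·sin(360°/32) = 31.25 mm²); the cube at (4.5, -4) is not intersected at this z (z outside [1, 11]); Combining (union): only the r=7.5 sphere is present, so the union is just that shape — area = 31.25 mm². So its area = 31.25 mm². Layer 107 (z = 10.7): the r=7.5 sphere slices to a regular 32-gon of circumradius 6.783 (√(r²−h²) with h=3.2 from center) (area = (32/2)·6.783²·sin(360°/32) = 143.62 mm²); the cube at (4.5, -4) (footprint 11×20.5) is included at this height (area 225.50 mm²); Merging all regions: the regions partially overlap — summed areas 369.12 mm² minus the doubly-counted overlap 15.28 mm² gives 353.84 mm² — area = 353.84 mm². So its area = 353.84 mm². Layer 107 is larger (353.84 vs 31.25 mm²).

layer 107 (z = 10.7 mm)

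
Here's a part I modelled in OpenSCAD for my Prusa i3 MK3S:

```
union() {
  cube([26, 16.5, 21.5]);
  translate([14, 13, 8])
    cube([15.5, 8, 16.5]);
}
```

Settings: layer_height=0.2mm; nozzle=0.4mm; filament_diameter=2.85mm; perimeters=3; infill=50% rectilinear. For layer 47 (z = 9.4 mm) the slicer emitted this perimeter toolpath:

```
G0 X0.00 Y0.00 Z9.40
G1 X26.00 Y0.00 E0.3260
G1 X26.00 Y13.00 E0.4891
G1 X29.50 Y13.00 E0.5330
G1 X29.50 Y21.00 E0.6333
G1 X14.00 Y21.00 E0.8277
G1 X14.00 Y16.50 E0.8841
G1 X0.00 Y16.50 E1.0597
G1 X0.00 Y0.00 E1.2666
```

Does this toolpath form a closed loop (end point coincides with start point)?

Start point (G0): (0.00, 0.00). End point (last G1): the path returns to the start — closed.

yes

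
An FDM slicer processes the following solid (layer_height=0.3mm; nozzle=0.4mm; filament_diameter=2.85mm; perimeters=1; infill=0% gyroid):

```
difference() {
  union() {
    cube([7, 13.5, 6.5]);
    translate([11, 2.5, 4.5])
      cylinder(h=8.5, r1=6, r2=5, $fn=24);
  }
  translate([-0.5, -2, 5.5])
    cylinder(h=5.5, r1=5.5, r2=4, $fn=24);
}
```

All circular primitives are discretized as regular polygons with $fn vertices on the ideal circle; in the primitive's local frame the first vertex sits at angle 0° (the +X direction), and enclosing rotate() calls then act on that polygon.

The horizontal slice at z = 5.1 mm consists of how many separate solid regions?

At z = 5.1 mm: the cube (footprint 7×13.5) is included at this height; the cone at (11, 2.5) contributes a regular 24-gon of circumradius 5.929 (interpolated between r1=6 and r2=5 at t=0.071); Taking the union: the regions partially overlap (shared area 9.96 mm²), so overlapping operands fuse into one piece — 1 connected region; the cone at (-0.5, -2) is absent (z outside [5.5, 11]); After the difference (first − rest): none of the subtracted shapes is present at this height, so the result so far is unchanged — 1 connected region. The result has 1 disconnected region.

1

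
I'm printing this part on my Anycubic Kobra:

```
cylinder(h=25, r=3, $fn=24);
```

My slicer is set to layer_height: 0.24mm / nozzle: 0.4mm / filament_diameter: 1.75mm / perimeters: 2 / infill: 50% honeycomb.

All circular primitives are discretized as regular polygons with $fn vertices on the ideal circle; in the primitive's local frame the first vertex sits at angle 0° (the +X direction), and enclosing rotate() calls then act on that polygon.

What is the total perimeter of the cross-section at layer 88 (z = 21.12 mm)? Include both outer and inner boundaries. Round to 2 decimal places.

18.80 mm

At z = 21.12 mm: the r=3 cylinder gives a regular 24-gon of circumradius 3 (constant along its height) (perimeter = 2·24·3.000·sin(180°/24) = 18.80 mm). Overall, the cross-section is a single solid region. Total boundary length (outer) = 18.80 mm.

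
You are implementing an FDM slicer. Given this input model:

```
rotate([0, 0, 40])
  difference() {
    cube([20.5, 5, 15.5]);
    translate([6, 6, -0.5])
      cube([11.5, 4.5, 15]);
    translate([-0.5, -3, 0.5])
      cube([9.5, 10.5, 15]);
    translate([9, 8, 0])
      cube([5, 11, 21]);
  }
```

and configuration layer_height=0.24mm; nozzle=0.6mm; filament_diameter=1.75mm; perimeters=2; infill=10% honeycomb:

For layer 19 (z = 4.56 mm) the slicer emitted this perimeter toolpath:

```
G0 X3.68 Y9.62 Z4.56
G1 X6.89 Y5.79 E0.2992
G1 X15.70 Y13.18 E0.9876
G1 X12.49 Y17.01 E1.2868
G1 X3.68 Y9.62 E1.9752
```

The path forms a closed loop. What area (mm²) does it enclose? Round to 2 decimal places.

Apply the shoelace formula to the sequence of (X, Y) vertices; enclosed area = 57.46 mm².

57.46 mm²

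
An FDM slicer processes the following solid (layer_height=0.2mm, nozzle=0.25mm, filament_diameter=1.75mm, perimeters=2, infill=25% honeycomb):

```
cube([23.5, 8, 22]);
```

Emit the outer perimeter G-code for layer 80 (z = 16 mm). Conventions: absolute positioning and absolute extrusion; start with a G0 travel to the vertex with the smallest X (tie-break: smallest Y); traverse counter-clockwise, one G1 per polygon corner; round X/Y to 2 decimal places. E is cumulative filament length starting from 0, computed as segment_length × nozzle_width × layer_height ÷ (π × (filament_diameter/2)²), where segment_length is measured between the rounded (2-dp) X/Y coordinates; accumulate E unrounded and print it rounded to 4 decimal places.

At z = 16 mm: the cube is present — its section is the full 23.5×8 rectangle. The outline is a single polygon with 4 vertices. Extrusion per mm of travel: 0.25 × 0.2 / (π × 0.875²) = 0.020788. Accumulating E over each segment gives final E = 1.3096.

G0 X0.00 Y0.00 Z16.00
G1 X23.50 Y0.00 E0.4885
G1 X23.50 Y8.00 E0.6548
G1 X0.00 Y8.00 E1.1433
G1 X0.00 Y0.00 E1.3096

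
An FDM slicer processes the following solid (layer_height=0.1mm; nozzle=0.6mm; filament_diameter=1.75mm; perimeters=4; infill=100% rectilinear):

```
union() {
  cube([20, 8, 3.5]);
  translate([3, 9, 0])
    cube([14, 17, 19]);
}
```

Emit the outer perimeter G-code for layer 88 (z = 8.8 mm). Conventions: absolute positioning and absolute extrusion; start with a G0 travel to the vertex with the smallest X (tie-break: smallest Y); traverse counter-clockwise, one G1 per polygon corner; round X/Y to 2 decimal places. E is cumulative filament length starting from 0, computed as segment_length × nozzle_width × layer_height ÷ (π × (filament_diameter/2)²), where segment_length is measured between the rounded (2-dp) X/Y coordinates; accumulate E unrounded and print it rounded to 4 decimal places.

G0 X3.00 Y9.00 Z8.80
G1 X17.00 Y9.00 E0.3492
G1 X17.00 Y26.00 E0.7733
G1 X3.00 Y26.00 E1.1225
G1 X3.00 Y9.00 E1.5466

At z = 8.8 mm: the cube is not intersected at this z (z outside [0, 3.5]); the 14×17 cube at (3, 9) contributes its full rectangle; Merging all regions: only the 14×17 cube at (3, 9) is present, so the union is just that shape — 1 connected region. The outline is a single polygon with 4 vertices. Extrusion per mm of travel: 0.6 × 0.1 / (π × 0.875²) = 0.024945. Accumulating E over each segment gives final E = 1.5466.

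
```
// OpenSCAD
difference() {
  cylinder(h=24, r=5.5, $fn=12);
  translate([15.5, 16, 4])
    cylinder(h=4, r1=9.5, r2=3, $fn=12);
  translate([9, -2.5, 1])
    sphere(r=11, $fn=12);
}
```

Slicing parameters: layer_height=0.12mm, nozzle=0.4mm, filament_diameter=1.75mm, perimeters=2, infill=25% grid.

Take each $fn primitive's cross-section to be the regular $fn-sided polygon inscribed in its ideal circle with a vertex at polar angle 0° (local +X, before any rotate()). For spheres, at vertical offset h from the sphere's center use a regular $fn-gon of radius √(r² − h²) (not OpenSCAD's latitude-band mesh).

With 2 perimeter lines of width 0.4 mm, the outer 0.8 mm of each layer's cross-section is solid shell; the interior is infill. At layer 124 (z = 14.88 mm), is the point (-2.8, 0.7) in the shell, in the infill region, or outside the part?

At z = 14.88 mm: the cylinder: section is a regular 12-gon, circumradius r=5.5; the cone at (15.5, 16) is not intersected at this z (z outside [4, 8]); the sphere at (9, -2.5) is absent (|z−center|=13.880 > r=11); After the difference (first − rest): none of the subtracted shapes is present at this height, so the r=5.5 cylinder is unchanged — 1 connected region. Overall, the cross-section is a single solid region. The nearest boundary edge runs (-4.76, 2.75)→(-5.50, 0.00); distance from the point to it = 2.43 mm. The point is inside the cross-section and 2.43 mm from the nearest boundary — more than the 0.8 mm shell width (2 × 0.4), so it's in the infill interior.

infill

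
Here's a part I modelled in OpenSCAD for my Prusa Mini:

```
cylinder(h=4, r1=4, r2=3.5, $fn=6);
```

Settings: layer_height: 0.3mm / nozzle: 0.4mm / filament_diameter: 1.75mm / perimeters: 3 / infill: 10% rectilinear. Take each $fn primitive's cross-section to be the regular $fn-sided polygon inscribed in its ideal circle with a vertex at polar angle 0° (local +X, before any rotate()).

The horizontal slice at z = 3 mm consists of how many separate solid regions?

1

At z = 3 mm: the cone (r1=4→r2=3.5) has section circumradius 3.625 here — a regular 6-gon. The result has 1 disconnected region.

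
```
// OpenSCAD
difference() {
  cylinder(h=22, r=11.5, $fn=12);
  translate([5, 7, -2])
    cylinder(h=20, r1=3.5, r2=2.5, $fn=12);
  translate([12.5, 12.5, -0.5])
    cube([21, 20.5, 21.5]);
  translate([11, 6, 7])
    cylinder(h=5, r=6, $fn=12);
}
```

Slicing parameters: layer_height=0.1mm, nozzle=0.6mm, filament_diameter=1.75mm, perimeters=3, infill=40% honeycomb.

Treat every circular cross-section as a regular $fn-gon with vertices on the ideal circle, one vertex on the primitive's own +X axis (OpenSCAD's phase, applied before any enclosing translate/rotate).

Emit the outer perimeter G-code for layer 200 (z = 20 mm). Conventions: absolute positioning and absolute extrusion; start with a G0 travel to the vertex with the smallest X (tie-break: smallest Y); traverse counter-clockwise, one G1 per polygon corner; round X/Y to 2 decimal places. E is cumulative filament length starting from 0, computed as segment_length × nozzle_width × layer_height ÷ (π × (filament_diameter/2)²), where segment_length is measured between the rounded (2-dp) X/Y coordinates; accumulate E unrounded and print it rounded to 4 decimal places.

At z = 20 mm: the cylinder: section is a regular 12-gon, circumradius r=11.5; the cone at (5, 7) is absent (z outside [-2, 18]); the cube at (12.5, 12.5) (footprint 21×20.5) is included at this height; the cylinder at (11, 6) does not reach this height (z outside [7, 12]); After the difference (first − rest): starting from the r=11.5 cylinder, the 21×20.5 cube at (12.5, 12.5) misses the remaining region (no effect) — 1 connected region. The outline is a single polygon with 12 vertices. Extrusion per mm of travel: 0.6 × 0.1 / (π × 0.875²) = 0.024945. Accumulating E over each segment gives final E = 1.7820.

G0 X-11.50 Y0.00 Z20.00
G1 X-9.96 Y-5.75 E0.1485
G1 X-5.75 Y-9.96 E0.2970
G1 X0.00 Y-11.50 E0.4455
G1 X5.75 Y-9.96 E0.5940
G1 X9.96 Y-5.75 E0.7425
G1 X11.50 Y0.00 E0.8910
G1 X9.96 Y5.75 E1.0395
G1 X5.75 Y9.96 E1.1880
G1 X0.00 Y11.50 E1.3365
G1 X-5.75 Y9.96 E1.4850
G1 X-9.96 Y5.75 E1.6335
G1 X-11.50 Y0.00 E1.7820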